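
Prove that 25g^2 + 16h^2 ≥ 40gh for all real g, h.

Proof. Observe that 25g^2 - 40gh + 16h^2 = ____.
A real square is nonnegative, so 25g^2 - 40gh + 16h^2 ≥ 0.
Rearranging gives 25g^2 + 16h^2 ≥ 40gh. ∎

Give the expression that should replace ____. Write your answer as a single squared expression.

25g^2 - 40gh + 16h^2 is a perfect-square trinomial: the outer terms are (5g)^2 and (4h)^2, and the cross term is -2·5g·4h.
So 25g^2 - 40gh + 16h^2 = (5g - 4h)^2 ≥ 0.

(5g - 4h)^2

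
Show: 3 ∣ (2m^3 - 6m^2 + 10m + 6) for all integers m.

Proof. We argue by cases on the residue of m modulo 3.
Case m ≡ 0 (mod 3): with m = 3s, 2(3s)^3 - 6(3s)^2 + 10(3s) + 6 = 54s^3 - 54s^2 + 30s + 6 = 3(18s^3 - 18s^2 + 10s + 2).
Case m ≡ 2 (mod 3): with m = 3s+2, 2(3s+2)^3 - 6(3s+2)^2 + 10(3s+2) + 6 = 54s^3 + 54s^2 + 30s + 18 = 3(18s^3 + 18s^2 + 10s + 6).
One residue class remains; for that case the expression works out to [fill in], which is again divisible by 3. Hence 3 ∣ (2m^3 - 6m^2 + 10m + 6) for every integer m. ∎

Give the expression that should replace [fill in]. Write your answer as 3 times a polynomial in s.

3(18s^3 + 4s + 4)

The residues treated are {0, 2}, so the missing case is m ≡ 1 (mod 3); write m = 3s+1.
Then 2(3s+1)^3 - 6(3s+1)^2 + 10(3s+1) + 6 = 54s^3 + 12s + 12 = 3(18s^3 + 4s + 4).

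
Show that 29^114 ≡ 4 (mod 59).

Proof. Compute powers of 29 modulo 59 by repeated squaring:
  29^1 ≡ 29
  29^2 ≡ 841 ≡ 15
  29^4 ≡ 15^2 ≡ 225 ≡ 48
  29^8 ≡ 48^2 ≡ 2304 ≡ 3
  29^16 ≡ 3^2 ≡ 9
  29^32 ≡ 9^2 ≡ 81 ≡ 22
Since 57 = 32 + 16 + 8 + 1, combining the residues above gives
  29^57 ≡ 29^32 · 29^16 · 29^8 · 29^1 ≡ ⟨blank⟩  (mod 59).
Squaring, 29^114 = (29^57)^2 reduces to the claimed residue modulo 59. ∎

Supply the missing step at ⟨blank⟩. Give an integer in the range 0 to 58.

57

29^32 · 29^16 · 29^8 · 29^1 ≡ 22 · 9 · 3 · 29 = 17226.
17226 mod 59 = 57, so 29^57 ≡ 57 (mod 59).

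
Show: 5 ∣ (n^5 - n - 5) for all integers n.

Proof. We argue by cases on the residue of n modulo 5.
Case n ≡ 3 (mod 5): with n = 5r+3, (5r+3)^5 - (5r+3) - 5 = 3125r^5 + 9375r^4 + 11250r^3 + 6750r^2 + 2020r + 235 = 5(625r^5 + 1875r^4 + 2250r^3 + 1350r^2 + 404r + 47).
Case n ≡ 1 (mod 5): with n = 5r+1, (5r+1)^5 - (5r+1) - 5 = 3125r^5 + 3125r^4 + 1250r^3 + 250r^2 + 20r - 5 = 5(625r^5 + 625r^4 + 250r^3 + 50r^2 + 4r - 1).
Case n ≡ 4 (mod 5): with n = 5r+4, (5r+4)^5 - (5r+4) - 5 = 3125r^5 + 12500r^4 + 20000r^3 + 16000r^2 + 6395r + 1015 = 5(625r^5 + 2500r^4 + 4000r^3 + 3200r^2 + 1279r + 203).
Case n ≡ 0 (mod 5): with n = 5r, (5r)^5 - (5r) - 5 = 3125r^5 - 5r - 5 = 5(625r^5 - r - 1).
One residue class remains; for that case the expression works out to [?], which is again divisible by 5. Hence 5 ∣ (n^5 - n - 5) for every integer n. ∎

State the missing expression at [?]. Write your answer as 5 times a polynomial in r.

5(625r^5 + 1250r^4 + 1000r^3 + 400r^2 + 79r + 5)

Only n ≡ 2 (mod 5) is unaccounted for. Put n = 5r+2:
(5r+2)^5 - (5r+2) - 5 expands to 3125r^5 + 6250r^4 + 5000r^3 + 2000r^2 + 395r + 25,
and factoring out 5 leaves 5(625r^5 + 1250r^4 + 1000r^3 + 400r^2 + 79r + 5).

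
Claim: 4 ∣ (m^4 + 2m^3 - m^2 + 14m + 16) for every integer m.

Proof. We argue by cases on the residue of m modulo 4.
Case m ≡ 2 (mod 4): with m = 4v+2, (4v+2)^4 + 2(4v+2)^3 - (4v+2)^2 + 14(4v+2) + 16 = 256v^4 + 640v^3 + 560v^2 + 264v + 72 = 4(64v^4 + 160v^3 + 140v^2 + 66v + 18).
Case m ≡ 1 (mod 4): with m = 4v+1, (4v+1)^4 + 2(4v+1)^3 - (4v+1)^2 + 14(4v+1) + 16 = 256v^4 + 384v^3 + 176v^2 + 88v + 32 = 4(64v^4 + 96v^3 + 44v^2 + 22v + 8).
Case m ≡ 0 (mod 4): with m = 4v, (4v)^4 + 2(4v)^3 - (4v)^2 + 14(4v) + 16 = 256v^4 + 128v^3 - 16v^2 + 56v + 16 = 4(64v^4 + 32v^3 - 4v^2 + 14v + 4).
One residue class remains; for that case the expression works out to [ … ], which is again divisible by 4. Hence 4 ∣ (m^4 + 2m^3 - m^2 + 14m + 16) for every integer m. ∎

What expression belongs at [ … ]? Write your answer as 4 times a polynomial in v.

Only m ≡ 3 (mod 4) is unaccounted for. Put m = 4v+3:
(4v+3)^4 + 2(4v+3)^3 - (4v+3)^2 + 14(4v+3) + 16 expands to 256v^4 + 896v^3 + 1136v^2 + 680v + 184,
and factoring out 4 leaves 4(64v^4 + 224v^3 + 284v^2 + 170v + 46).

4(64v^4 + 224v^3 + 284v^2 + 170v + 46)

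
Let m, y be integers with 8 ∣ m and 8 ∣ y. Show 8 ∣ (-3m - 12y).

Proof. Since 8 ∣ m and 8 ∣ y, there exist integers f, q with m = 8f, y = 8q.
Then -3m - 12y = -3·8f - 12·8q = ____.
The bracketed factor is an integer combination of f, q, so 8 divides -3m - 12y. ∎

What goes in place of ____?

8(-3f - 12q)

Each term has a factor of 8: -3·8f - 12·8q = 8·(-3f - 12q).
Since -3f - 12q is an integer, 8 ∣ (-3m - 12y).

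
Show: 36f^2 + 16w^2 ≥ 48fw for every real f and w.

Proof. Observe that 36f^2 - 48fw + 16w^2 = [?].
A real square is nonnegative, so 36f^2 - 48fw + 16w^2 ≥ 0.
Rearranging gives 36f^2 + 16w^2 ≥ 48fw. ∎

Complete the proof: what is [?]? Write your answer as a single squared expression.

The leading and trailing coefficients are 6^2 and 4^2, and 48 = 2·6·4, so the trinomial is (6f - 4w)^2.
Hence 36f^2 - 48fw + 16w^2 ≥ 0.

(6f - 4w)^2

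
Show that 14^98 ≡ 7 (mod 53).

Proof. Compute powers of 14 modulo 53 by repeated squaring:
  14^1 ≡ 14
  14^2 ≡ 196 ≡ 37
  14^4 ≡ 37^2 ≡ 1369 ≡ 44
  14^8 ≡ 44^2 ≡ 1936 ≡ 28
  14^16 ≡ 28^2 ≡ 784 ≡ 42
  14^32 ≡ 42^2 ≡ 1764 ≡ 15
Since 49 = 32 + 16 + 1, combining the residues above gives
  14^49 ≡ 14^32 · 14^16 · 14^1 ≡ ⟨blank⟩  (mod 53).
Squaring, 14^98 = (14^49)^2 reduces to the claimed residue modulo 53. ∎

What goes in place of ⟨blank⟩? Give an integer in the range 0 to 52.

14^32 · 14^16 · 14^1 ≡ 15 · 42 · 14 = 8820.
8820 mod 53 = 22, so 14^49 ≡ 22 (mod 53).

22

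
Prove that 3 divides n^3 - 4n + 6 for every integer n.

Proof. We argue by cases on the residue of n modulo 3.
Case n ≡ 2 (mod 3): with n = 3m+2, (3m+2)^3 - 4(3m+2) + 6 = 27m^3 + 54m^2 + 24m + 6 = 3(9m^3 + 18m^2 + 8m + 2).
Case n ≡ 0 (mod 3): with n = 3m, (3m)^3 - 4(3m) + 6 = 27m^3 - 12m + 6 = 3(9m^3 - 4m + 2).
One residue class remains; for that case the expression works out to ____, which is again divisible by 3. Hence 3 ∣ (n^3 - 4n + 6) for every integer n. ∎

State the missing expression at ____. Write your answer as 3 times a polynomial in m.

3(9m^3 + 9m^2 - m + 1)

The residues treated are {2, 0}, so the missing case is n ≡ 1 (mod 3); write n = 3m+1.
Then (3m+1)^3 - 4(3m+1) + 6 = 27m^3 + 27m^2 - 3m + 3 = 3(9m^3 + 9m^2 - m + 1).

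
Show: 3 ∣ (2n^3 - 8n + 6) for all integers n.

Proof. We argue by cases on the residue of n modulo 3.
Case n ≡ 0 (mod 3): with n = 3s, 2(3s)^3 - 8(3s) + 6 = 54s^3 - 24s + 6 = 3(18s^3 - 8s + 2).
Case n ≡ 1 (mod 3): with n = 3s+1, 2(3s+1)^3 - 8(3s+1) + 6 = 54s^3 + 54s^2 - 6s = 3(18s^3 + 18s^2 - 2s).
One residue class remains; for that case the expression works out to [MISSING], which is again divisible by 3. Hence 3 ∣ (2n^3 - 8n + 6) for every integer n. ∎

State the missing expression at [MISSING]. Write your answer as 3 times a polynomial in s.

3(18s^3 + 36s^2 + 16s + 2)

The residues treated are {0, 1}, so the missing case is n ≡ 2 (mod 3); write n = 3s+2.
Then 2(3s+2)^3 - 8(3s+2) + 6 = 54s^3 + 108s^2 + 48s + 6 = 3(18s^3 + 36s^2 + 16s + 2).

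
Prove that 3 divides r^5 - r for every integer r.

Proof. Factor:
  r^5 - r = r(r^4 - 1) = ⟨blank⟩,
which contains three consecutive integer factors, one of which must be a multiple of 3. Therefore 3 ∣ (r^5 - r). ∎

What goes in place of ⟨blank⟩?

r^4 - 1 = (r^2 - 1)(r^2 + 1), and r^2 - 1 = (r-1)(r+1).
So r(r^4 - 1) = (r - 1)r(r + 1)(r^2 + 1).

(r - 1)r(r + 1)(r^2 + 1)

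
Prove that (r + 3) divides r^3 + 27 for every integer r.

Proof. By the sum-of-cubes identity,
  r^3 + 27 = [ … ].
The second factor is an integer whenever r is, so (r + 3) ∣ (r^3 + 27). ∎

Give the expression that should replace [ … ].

(r + 3)(r^2 - 3r + 9)

a^3 + b^3 = (a + b)(a^2 - ab + b^2). With a = r, b = 3:
r^3 + 27 = (r + 3)(r^2 - 3r + 9).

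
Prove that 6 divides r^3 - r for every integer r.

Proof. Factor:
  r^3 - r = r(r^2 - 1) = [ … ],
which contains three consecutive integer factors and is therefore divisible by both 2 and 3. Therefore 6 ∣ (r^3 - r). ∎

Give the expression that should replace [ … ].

r(r^2 - 1) = r(r - 1)(r + 1) = (r - 1)r(r + 1).
These three factors are consecutive integers, so their product is divisible by 6.

(r - 1)r(r + 1)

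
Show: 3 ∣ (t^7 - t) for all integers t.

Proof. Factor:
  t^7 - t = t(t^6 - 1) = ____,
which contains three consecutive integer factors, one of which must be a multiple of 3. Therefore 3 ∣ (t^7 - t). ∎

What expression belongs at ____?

(t - 1)t(t + 1)(t^4 + t^2 + 1)

t^6 - 1 = (t^2 - 1)(t^4 + t^2 + 1), and t^2 - 1 = (t-1)(t+1).
So t(t^6 - 1) = (t - 1)t(t + 1)(t^4 + t^2 + 1).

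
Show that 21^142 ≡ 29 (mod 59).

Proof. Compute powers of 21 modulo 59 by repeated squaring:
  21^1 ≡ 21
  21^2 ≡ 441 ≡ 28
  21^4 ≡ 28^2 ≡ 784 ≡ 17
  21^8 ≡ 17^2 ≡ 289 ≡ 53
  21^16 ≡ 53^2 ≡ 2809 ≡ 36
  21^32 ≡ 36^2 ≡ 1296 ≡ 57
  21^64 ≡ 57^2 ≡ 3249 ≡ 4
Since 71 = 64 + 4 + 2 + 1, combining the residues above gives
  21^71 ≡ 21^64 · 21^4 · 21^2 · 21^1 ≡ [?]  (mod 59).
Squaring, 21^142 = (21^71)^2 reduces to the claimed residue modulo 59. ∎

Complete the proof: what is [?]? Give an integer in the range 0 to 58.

41

Multiply the listed residues: 4 · 17 · 28 · 21 = 68 → 1904 → 39984.
Reducing modulo 59: 39984 = 677·59 + 41, so 21^71 ≡ 41.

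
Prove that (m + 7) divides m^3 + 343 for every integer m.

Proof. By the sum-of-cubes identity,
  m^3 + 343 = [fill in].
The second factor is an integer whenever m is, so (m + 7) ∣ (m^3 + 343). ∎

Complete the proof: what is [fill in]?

(m + 7)(m^2 - 7m + 49)

a^3 + b^3 = (a + b)(a^2 - ab + b^2). With a = m, b = 7:
m^3 + 343 = (m + 7)(m^2 - 7m + 49).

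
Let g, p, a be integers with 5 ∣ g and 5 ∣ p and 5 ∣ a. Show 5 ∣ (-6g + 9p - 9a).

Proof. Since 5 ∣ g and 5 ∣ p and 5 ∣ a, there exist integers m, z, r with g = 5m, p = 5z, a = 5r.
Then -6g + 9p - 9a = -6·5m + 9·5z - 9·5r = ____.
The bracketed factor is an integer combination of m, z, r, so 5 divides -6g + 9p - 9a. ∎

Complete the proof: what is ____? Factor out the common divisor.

5(-6m - 9r + 9z)

Pull the common 5 out of every term: -6·5m + 9·5z - 9·5r = 5(-6m - 9r + 9z).
-6m - 9r + 9z is an integer, which exhibits the divisibility.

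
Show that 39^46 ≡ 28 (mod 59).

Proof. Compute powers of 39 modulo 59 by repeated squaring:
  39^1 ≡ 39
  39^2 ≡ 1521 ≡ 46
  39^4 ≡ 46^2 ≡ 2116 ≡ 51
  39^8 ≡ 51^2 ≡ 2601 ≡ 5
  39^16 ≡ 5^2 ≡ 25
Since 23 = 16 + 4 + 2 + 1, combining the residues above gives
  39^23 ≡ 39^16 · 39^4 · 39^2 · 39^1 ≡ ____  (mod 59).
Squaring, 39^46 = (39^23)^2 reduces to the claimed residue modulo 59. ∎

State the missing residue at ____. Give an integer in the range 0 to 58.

Multiply the listed residues: 25 · 51 · 46 · 39 = 1275 → 58650 → 2287350.
Reducing modulo 59: 2287350 = 38768·59 + 38, so 39^23 ≡ 38.

38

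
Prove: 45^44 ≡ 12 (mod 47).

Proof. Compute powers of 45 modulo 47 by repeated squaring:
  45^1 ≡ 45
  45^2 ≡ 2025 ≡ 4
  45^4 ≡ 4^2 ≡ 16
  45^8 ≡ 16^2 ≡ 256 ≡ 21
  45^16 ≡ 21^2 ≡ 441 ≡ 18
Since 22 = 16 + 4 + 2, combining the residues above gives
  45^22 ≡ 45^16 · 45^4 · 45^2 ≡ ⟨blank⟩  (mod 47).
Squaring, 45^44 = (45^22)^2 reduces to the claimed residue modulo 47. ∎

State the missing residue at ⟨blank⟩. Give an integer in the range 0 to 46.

24

45^16 · 45^4 · 45^2 ≡ 18 · 16 · 4 = 1152.
1152 mod 47 = 24, so 45^22 ≡ 24 (mod 47).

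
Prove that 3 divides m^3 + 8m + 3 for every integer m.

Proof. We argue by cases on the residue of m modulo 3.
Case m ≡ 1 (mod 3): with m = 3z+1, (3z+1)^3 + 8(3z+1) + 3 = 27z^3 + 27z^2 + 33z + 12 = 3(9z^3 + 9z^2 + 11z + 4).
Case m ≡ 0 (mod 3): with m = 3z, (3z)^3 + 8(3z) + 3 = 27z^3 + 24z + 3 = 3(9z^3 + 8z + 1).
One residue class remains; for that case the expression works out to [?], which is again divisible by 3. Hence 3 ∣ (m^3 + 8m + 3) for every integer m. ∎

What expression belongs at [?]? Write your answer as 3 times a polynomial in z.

Only m ≡ 2 (mod 3) is unaccounted for. Put m = 3z+2:
(3z+2)^3 + 8(3z+2) + 3 expands to 27z^3 + 54z^2 + 60z + 27,
and factoring out 3 leaves 3(9z^3 + 18z^2 + 20z + 9).

3(9z^3 + 18z^2 + 20z + 9)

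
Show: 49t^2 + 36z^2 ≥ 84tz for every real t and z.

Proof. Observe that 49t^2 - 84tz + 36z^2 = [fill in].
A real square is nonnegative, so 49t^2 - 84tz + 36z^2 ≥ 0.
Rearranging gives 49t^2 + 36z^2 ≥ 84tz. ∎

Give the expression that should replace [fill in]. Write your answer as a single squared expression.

49t^2 - 84tz + 36z^2 is a perfect-square trinomial: the outer terms are (7t)^2 and (6z)^2, and the cross term is -2·7t·6z.
So 49t^2 - 84tz + 36z^2 = (7t - 6z)^2 ≥ 0.

(7t - 6z)^2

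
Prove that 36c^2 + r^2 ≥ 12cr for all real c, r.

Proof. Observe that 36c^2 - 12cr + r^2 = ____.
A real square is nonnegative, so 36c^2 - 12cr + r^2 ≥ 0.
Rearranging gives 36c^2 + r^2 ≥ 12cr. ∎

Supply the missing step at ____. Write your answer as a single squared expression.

(6c - r)^2

36c^2 - 12cr + r^2 is a perfect-square trinomial: the outer terms are (6c)^2 and (r)^2, and the cross term is -2·6c·r.
So 36c^2 - 12cr + r^2 = (6c - r)^2 ≥ 0.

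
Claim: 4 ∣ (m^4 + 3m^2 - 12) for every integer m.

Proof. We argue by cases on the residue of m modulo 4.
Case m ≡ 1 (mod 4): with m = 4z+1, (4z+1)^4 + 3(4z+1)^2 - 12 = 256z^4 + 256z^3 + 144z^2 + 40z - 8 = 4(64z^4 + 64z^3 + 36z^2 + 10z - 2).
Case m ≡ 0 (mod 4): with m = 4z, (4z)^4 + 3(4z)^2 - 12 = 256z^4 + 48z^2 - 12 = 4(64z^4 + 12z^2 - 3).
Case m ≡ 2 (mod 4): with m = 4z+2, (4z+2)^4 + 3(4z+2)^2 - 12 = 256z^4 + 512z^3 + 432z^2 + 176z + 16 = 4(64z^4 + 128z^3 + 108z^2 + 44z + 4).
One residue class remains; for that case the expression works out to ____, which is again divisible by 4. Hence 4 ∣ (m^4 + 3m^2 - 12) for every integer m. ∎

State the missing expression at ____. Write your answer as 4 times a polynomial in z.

The residues treated are {1, 0, 2}, so the missing case is m ≡ 3 (mod 4); write m = 4z+3.
Then (4z+3)^4 + 3(4z+3)^2 - 12 = 256z^4 + 768z^3 + 912z^2 + 504z + 96 = 4(64z^4 + 192z^3 + 228z^2 + 126z + 24).

4(64z^4 + 192z^3 + 228z^2 + 126z + 24)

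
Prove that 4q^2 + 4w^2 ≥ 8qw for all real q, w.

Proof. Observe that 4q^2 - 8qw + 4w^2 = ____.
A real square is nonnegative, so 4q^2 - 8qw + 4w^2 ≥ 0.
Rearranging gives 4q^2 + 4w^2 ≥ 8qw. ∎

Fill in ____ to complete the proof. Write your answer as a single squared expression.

(2q - 2w)^2

The leading and trailing coefficients are 2^2 and 2^2, and 8 = 2·2·2, so the trinomial is (2q - 2w)^2.
Hence 4q^2 - 8qw + 4w^2 ≥ 0.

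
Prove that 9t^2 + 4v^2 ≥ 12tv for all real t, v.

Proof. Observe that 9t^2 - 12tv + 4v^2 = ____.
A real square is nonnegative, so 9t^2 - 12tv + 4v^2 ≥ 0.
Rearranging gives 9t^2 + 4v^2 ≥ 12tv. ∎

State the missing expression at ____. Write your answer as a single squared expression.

9t^2 - 12tv + 4v^2 is a perfect-square trinomial: the outer terms are (3t)^2 and (2v)^2, and the cross term is -2·3t·2v.
So 9t^2 - 12tv + 4v^2 = (3t - 2v)^2 ≥ 0.

(3t - 2v)^2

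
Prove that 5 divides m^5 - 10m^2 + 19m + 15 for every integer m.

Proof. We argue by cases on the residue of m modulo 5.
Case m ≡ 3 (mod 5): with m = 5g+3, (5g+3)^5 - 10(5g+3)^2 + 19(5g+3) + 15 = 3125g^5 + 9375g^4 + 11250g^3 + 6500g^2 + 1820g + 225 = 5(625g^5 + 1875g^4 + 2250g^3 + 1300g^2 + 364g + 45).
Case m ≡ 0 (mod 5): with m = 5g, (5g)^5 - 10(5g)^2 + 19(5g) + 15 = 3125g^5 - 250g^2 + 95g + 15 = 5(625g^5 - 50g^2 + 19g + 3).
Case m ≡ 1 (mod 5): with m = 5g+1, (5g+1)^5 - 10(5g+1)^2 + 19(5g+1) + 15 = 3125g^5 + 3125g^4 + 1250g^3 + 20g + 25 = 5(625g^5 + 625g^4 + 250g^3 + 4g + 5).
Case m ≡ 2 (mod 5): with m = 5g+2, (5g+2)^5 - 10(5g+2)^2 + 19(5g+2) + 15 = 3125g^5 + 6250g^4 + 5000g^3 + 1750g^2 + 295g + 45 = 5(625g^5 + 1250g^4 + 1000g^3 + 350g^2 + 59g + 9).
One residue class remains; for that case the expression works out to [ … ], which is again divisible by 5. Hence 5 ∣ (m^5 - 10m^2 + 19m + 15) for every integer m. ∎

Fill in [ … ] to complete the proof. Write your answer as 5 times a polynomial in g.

Only m ≡ 4 (mod 5) is unaccounted for. Put m = 5g+4:
(5g+4)^5 - 10(5g+4)^2 + 19(5g+4) + 15 expands to 3125g^5 + 12500g^4 + 20000g^3 + 15750g^2 + 6095g + 955,
and factoring out 5 leaves 5(625g^5 + 2500g^4 + 4000g^3 + 3150g^2 + 1219g + 191).

5(625g^5 + 2500g^4 + 4000g^3 + 3150g^2 + 1219g + 191)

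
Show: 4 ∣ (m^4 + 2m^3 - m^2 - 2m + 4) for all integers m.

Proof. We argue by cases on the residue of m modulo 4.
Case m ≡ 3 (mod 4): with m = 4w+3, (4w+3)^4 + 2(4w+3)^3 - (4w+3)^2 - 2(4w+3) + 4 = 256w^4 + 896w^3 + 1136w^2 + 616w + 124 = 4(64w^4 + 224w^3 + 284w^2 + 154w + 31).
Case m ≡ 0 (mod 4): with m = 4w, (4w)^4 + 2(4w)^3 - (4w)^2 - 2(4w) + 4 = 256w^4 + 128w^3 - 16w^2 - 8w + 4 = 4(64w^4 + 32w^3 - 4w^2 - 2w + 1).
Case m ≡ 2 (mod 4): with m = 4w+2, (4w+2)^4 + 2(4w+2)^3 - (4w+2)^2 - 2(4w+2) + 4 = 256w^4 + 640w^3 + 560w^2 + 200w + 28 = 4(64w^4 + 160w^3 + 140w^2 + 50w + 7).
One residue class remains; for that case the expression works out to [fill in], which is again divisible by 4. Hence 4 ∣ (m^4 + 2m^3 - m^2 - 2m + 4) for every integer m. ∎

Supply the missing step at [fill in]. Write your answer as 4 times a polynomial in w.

Only m ≡ 1 (mod 4) is unaccounted for. Put m = 4w+1:
(4w+1)^4 + 2(4w+1)^3 - (4w+1)^2 - 2(4w+1) + 4 expands to 256w^4 + 384w^3 + 176w^2 + 24w + 4,
and factoring out 4 leaves 4(64w^4 + 96w^3 + 44w^2 + 6w + 1).

4(64w^4 + 96w^3 + 44w^2 + 6w + 1)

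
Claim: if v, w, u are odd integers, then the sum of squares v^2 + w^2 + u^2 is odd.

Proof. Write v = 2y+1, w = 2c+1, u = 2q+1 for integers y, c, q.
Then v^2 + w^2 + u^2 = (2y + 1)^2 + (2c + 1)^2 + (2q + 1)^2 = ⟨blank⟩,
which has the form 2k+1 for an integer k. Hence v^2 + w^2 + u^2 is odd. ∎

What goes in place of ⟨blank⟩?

2(2c^2 + 2c + 2q^2 + 2q + 2y^2 + 2y + 1) + 1

Expanding: (2y + 1)^2 + (2c + 1)^2 + (2q + 1)^2 = 4c^2 + 4c + 4q^2 + 4q + 4y^2 + 4y + 3.
Every term except the constant is even, so this is 2(2c^2 + 2c + 2q^2 + 2q + 2y^2 + 2y + 1) + 1,
and 2c^2 + 2c + 2q^2 + 2q + 2y^2 + 2y + 1 ∈ ℤ gives the required form.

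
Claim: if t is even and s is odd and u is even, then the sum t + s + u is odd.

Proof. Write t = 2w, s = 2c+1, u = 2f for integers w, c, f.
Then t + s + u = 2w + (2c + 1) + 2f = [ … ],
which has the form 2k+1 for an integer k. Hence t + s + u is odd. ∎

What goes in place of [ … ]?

2w + (2c + 1) + 2f = 2c + 2f + 2w + 1
= 2(c + f + w) + 1.
Since c + f + w is an integer, the sum is of the form 2k+1 for an integer k.

2(c + f + w) + 1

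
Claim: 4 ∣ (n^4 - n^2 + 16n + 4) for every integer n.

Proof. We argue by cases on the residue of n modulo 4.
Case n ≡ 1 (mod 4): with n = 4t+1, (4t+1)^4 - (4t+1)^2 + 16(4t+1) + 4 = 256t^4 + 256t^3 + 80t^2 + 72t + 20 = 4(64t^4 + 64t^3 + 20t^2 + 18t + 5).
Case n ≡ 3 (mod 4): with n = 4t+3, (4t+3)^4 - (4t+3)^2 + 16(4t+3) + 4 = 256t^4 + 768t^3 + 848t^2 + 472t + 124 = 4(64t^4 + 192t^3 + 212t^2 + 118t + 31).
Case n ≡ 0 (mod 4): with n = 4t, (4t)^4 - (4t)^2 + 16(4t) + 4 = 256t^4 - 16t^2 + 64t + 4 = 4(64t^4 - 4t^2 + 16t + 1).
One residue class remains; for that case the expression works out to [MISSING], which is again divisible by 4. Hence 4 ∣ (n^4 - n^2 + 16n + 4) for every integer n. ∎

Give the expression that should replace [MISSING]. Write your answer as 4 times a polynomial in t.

The residues treated are {1, 3, 0}, so the missing case is n ≡ 2 (mod 4); write n = 4t+2.
Then (4t+2)^4 - (4t+2)^2 + 16(4t+2) + 4 = 256t^4 + 512t^3 + 368t^2 + 176t + 48 = 4(64t^4 + 128t^3 + 92t^2 + 44t + 12).

4(64t^4 + 128t^3 + 92t^2 + 44t + 12)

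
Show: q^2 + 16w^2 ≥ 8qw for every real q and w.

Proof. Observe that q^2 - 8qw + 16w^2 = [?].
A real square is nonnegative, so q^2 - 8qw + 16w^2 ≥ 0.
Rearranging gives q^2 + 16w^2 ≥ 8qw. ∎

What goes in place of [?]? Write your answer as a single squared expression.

The leading and trailing coefficients are 1^2 and 4^2, and 8 = 2·1·4, so the trinomial is (q - 4w)^2.
Hence q^2 - 8qw + 16w^2 ≥ 0.

(q - 4w)^2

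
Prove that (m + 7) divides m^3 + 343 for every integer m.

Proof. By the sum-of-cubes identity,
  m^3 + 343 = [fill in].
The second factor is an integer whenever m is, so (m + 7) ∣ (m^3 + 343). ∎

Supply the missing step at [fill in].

Polynomial division of m^3 + 343 by m + 7 leaves remainder 0 and quotient m^2 - 7m + 49.
Hence m^3 + 343 = (m + 7)(m^2 - 7m + 49).

(m + 7)(m^2 - 7m + 49)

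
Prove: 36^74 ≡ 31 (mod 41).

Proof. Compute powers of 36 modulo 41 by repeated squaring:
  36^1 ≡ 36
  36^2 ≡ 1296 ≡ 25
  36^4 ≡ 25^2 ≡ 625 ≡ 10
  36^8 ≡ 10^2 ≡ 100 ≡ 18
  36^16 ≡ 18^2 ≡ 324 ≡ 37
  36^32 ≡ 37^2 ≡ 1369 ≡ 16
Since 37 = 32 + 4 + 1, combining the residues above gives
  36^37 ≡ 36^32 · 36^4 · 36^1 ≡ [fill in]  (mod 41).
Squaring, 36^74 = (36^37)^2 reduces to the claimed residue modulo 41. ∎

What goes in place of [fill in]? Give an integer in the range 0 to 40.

Multiply the listed residues: 16 · 10 · 36 = 160 → 5760.
Reducing modulo 41: 5760 = 140·41 + 20, so 36^37 ≡ 20.

20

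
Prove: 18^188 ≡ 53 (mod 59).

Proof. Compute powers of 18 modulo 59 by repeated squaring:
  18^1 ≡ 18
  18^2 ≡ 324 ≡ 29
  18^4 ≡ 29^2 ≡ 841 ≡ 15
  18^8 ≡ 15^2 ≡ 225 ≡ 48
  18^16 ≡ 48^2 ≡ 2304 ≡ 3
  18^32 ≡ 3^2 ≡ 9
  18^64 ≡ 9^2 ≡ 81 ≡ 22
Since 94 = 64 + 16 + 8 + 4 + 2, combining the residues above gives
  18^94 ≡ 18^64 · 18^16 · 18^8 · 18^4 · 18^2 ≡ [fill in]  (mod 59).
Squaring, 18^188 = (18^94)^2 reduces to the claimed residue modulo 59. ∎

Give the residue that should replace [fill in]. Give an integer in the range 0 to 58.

18^64 · 18^16 · 18^8 · 18^4 · 18^2 ≡ 22 · 3 · 48 · 15 · 29 = 1378080.
1378080 mod 59 = 17, so 18^94 ≡ 17 (mod 59).

17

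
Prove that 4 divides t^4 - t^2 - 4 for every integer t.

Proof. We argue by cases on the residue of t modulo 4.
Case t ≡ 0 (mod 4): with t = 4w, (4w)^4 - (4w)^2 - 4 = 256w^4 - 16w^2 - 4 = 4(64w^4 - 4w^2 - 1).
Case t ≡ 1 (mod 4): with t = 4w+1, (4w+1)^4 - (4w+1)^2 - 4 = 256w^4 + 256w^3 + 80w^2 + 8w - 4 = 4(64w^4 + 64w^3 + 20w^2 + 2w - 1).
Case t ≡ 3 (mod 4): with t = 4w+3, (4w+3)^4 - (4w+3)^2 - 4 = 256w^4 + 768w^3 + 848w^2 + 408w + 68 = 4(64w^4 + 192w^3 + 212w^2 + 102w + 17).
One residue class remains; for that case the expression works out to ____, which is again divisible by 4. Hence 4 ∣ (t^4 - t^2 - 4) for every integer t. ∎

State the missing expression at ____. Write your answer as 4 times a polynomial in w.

4(64w^4 + 128w^3 + 92w^2 + 28w + 2)

Only t ≡ 2 (mod 4) is unaccounted for. Put t = 4w+2:
(4w+2)^4 - (4w+2)^2 - 4 expands to 256w^4 + 512w^3 + 368w^2 + 112w + 8,
and factoring out 4 leaves 4(64w^4 + 128w^3 + 92w^2 + 28w + 2).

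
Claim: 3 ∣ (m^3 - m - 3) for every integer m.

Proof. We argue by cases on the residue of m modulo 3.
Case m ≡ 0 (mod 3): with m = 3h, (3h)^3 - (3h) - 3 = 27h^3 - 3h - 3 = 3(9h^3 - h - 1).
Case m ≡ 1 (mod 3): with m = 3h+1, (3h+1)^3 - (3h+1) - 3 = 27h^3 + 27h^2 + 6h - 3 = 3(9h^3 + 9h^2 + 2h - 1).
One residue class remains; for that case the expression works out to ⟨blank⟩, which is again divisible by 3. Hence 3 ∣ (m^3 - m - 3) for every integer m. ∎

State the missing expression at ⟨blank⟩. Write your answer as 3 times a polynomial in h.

The residues treated are {0, 1}, so the missing case is m ≡ 2 (mod 3); write m = 3h+2.
Then (3h+2)^3 - (3h+2) - 3 = 27h^3 + 54h^2 + 33h + 3 = 3(9h^3 + 18h^2 + 11h + 1).

3(9h^3 + 18h^2 + 11h + 1)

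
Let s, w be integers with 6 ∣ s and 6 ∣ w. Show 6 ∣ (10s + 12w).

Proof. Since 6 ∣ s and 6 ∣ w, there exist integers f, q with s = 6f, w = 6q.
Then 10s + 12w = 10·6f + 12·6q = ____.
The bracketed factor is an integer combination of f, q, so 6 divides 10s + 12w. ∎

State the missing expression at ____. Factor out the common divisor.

Each term has a factor of 6: 10·6f + 12·6q = 6·(10f + 12q).
Since 10f + 12q is an integer, 6 ∣ (10s + 12w).

6(10f + 12q)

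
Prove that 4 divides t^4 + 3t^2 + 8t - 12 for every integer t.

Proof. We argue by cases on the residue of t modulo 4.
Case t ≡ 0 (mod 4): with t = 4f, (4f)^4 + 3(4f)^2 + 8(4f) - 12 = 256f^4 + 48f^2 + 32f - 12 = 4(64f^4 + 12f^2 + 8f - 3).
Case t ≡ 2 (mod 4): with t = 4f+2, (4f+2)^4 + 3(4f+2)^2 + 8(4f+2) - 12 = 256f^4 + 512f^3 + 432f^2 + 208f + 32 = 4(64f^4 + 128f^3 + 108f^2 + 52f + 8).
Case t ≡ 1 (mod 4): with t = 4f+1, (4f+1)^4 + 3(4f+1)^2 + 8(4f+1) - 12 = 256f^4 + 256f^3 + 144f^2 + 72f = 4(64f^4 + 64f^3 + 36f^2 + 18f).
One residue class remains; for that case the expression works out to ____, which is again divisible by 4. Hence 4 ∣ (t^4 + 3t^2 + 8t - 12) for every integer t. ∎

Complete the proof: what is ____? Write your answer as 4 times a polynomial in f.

Only t ≡ 3 (mod 4) is unaccounted for. Put t = 4f+3:
(4f+3)^4 + 3(4f+3)^2 + 8(4f+3) - 12 expands to 256f^4 + 768f^3 + 912f^2 + 536f + 120,
and factoring out 4 leaves 4(64f^4 + 192f^3 + 228f^2 + 134f + 30).

4(64f^4 + 192f^3 + 228f^2 + 134f + 30)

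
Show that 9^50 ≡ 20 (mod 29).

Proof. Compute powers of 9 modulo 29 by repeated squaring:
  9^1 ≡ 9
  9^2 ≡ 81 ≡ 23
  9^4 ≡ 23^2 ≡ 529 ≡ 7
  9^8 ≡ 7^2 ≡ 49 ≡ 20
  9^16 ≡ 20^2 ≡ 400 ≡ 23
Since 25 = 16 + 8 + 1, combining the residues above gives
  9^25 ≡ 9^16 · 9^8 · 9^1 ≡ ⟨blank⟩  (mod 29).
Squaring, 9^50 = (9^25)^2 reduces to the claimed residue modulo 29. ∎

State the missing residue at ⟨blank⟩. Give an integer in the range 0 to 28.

Multiply the listed residues: 23 · 20 · 9 = 460 → 4140.
Reducing modulo 29: 4140 = 142·29 + 22, so 9^25 ≡ 22.

22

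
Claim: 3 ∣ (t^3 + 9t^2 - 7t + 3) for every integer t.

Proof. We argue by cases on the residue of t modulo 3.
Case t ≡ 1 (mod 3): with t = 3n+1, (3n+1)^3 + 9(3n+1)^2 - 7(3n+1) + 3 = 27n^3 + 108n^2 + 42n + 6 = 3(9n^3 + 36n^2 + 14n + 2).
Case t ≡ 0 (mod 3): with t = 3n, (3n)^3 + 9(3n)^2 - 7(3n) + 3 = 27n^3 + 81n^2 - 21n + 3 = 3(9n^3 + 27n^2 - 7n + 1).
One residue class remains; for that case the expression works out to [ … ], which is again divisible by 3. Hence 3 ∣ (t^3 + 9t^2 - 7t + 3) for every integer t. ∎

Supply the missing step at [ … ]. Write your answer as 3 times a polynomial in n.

3(9n^3 + 45n^2 + 41n + 11)

The residues treated are {1, 0}, so the missing case is t ≡ 2 (mod 3); write t = 3n+2.
Then (3n+2)^3 + 9(3n+2)^2 - 7(3n+2) + 3 = 27n^3 + 135n^2 + 123n + 33 = 3(9n^3 + 45n^2 + 41n + 11).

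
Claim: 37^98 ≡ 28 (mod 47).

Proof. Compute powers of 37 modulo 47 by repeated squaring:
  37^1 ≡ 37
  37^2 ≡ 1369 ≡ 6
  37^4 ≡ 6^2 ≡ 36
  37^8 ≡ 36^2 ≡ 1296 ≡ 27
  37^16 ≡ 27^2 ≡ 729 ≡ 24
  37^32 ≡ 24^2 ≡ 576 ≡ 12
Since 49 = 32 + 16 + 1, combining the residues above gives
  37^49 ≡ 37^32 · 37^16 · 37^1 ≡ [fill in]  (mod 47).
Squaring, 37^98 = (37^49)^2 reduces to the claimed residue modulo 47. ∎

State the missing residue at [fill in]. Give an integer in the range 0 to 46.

Multiply the listed residues: 12 · 24 · 37 = 288 → 10656.
Reducing modulo 47: 10656 = 226·47 + 34, so 37^49 ≡ 34.

34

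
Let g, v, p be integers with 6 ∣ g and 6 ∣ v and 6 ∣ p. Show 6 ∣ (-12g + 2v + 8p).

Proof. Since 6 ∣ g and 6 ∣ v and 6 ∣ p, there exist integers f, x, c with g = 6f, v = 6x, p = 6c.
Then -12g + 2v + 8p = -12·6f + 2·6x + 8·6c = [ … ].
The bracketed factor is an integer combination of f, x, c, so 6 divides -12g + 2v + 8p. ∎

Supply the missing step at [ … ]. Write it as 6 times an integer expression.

6(8c - 12f + 2x)

Each term has a factor of 6: -12·6f + 2·6x + 8·6c = 6·(8c - 12f + 2x).
Since 8c - 12f + 2x is an integer, 6 ∣ (-12g + 2v + 8p).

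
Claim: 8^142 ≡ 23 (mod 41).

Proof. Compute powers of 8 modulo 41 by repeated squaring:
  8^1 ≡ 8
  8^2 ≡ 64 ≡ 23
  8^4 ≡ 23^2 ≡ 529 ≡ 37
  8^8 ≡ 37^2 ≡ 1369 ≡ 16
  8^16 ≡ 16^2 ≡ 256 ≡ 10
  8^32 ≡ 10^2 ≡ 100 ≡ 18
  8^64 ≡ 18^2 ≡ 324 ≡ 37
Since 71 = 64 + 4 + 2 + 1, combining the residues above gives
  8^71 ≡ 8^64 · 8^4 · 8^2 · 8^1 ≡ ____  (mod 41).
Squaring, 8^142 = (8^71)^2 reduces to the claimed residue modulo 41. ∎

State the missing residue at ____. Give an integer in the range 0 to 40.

33

8^64 · 8^4 · 8^2 · 8^1 ≡ 37 · 37 · 23 · 8 = 251896.
251896 mod 41 = 33, so 8^71 ≡ 33 (mod 41).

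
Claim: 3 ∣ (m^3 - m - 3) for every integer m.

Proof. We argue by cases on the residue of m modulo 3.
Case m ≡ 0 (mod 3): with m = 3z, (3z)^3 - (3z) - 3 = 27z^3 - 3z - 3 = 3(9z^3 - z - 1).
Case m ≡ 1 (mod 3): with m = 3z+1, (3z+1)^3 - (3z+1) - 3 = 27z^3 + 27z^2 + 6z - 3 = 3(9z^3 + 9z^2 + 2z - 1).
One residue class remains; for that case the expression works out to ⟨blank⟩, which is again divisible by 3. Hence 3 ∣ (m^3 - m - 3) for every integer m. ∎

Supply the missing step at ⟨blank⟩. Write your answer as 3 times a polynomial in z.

Only m ≡ 2 (mod 3) is unaccounted for. Put m = 3z+2:
(3z+2)^3 - (3z+2) - 3 expands to 27z^3 + 54z^2 + 33z + 3,
and factoring out 3 leaves 3(9z^3 + 18z^2 + 11z + 1).

3(9z^3 + 18z^2 + 11z + 1)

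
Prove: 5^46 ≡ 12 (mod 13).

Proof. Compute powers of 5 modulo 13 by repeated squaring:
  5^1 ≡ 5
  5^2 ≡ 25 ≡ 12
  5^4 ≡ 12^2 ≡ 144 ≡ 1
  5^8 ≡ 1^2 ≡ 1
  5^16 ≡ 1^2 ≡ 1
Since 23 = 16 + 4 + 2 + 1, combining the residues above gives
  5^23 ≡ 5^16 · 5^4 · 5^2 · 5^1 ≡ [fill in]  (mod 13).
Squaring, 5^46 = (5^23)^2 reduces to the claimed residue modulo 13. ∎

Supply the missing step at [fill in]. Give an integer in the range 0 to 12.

8

Multiply the listed residues: 1 · 1 · 12 · 5 = 1 → 12 → 60.
Reducing modulo 13: 60 = 4·13 + 8, so 5^23 ≡ 8.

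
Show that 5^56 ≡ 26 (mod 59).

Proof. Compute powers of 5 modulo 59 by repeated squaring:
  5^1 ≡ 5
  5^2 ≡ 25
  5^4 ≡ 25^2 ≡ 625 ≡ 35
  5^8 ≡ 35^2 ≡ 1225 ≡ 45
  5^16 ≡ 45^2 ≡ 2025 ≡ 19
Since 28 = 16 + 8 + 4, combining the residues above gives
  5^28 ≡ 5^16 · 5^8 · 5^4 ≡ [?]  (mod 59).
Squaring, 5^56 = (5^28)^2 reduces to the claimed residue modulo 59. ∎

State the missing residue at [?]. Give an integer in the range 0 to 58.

Multiply the listed residues: 19 · 45 · 35 = 855 → 29925.
Reducing modulo 59: 29925 = 507·59 + 12, so 5^28 ≡ 12.

12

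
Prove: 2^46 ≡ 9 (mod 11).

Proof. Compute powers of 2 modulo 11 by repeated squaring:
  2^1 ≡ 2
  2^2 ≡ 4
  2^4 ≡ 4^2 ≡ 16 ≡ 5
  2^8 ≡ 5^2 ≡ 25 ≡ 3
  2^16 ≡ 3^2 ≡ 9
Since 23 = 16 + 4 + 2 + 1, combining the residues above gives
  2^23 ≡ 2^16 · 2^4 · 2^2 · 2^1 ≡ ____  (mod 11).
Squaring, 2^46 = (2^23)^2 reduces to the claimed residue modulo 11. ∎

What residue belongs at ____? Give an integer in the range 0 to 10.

2^16 · 2^4 · 2^2 · 2^1 ≡ 9 · 5 · 4 · 2 = 360.
360 mod 11 = 8, so 2^23 ≡ 8 (mod 11).

8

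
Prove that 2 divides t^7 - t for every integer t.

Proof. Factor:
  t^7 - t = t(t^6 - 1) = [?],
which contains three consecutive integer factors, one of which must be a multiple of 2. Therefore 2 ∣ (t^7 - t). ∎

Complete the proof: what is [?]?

t^6 - 1 = (t^2 - 1)(t^4 + t^2 + 1), and t^2 - 1 = (t-1)(t+1).
So t(t^6 - 1) = (t - 1)t(t + 1)(t^4 + t^2 + 1).

(t - 1)t(t + 1)(t^4 + t^2 + 1)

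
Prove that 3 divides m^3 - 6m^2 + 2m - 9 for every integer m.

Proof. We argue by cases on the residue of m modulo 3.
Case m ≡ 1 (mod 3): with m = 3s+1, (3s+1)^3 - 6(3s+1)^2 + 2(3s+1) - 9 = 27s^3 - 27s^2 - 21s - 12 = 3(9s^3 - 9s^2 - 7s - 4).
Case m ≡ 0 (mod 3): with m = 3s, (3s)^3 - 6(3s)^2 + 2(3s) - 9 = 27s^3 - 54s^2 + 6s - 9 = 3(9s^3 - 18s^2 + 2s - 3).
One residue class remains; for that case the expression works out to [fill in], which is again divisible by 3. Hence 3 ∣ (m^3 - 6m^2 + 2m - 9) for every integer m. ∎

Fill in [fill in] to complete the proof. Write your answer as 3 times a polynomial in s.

3(9s^3 - 10s - 7)

Only m ≡ 2 (mod 3) is unaccounted for. Put m = 3s+2:
(3s+2)^3 - 6(3s+2)^2 + 2(3s+2) - 9 expands to 27s^3 - 30s - 21,
and factoring out 3 leaves 3(9s^3 - 10s - 7).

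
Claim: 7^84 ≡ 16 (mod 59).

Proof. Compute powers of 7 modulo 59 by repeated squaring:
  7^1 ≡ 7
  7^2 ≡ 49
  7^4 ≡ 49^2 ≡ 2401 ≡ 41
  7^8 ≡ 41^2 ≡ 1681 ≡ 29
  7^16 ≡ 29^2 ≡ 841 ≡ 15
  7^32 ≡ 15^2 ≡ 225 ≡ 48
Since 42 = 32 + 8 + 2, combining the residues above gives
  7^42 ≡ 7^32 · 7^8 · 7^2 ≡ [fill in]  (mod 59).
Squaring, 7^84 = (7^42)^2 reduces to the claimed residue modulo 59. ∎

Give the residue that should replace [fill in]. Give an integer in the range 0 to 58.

4

Multiply the listed residues: 48 · 29 · 49 = 1392 → 68208.
Reducing modulo 59: 68208 = 1156·59 + 4, so 7^42 ≡ 4.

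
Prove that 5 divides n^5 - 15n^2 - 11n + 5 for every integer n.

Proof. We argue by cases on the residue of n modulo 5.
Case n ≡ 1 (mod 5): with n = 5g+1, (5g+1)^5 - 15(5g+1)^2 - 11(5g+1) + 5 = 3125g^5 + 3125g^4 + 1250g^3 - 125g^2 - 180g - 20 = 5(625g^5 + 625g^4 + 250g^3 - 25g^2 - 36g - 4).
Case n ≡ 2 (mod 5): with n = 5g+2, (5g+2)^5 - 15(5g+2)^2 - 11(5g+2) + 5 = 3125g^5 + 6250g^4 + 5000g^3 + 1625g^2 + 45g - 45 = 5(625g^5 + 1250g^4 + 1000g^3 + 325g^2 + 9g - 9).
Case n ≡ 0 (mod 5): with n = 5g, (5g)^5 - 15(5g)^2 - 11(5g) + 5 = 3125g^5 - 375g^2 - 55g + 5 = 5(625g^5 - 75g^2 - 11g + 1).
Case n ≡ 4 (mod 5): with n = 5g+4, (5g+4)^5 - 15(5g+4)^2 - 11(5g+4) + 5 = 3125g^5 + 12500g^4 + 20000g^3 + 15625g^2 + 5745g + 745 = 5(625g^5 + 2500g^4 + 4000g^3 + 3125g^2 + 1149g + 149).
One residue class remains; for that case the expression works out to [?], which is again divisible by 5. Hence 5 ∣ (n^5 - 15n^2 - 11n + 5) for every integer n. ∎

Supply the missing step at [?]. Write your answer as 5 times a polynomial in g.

The residues treated are {1, 2, 0, 4}, so the missing case is n ≡ 3 (mod 5); write n = 5g+3.
Then (5g+3)^5 - 15(5g+3)^2 - 11(5g+3) + 5 = 3125g^5 + 9375g^4 + 11250g^3 + 6375g^2 + 1520g + 80 = 5(625g^5 + 1875g^4 + 2250g^3 + 1275g^2 + 304g + 16).

5(625g^5 + 1875g^4 + 2250g^3 + 1275g^2 + 304g + 16)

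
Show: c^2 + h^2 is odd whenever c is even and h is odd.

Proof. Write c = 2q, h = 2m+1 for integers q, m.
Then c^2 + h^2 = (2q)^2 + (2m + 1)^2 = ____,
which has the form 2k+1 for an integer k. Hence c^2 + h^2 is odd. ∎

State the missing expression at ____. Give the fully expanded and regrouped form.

2(2m^2 + 2m + 2q^2) + 1

Expanding: (2q)^2 + (2m + 1)^2 = 4m^2 + 4m + 4q^2 + 1.
Every term except the constant is even, so this is 2(2m^2 + 2m + 2q^2) + 1,
and 2m^2 + 2m + 2q^2 ∈ ℤ gives the required form.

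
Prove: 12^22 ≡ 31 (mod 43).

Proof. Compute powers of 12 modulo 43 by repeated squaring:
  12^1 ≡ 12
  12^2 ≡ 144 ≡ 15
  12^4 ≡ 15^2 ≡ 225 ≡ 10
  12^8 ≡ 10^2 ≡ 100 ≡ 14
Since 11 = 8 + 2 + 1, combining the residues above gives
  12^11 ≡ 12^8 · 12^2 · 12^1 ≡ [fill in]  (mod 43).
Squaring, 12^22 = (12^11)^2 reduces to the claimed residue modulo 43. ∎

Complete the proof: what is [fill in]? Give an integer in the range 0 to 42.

12^8 · 12^2 · 12^1 ≡ 14 · 15 · 12 = 2520.
2520 mod 43 = 26, so 12^11 ≡ 26 (mod 43).

26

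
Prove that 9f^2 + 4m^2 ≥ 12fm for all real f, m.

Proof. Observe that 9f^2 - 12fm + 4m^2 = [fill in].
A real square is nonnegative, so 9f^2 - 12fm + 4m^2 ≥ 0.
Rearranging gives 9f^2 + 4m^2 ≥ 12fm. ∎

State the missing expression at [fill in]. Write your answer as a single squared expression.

9f^2 - 12fm + 4m^2 is a perfect-square trinomial: the outer terms are (3f)^2 and (2m)^2, and the cross term is -2·3f·2m.
So 9f^2 - 12fm + 4m^2 = (3f - 2m)^2 ≥ 0.

(3f - 2m)^2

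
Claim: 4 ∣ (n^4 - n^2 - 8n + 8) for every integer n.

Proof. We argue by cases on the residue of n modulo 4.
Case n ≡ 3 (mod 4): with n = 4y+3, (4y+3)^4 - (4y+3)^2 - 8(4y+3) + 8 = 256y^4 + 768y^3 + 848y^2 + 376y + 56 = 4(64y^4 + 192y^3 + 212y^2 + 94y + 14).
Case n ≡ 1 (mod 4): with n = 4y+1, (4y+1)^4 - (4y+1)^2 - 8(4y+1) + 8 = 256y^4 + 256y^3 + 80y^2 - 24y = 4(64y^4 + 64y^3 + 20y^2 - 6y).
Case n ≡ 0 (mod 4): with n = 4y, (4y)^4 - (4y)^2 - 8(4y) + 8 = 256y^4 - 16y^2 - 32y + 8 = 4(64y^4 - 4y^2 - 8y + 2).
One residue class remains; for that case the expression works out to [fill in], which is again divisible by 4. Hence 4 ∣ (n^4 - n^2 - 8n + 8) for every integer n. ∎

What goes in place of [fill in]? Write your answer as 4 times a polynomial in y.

4(64y^4 + 128y^3 + 92y^2 + 20y + 1)

The residues treated are {3, 1, 0}, so the missing case is n ≡ 2 (mod 4); write n = 4y+2.
Then (4y+2)^4 - (4y+2)^2 - 8(4y+2) + 8 = 256y^4 + 512y^3 + 368y^2 + 80y + 4 = 4(64y^4 + 128y^3 + 92y^2 + 20y + 1).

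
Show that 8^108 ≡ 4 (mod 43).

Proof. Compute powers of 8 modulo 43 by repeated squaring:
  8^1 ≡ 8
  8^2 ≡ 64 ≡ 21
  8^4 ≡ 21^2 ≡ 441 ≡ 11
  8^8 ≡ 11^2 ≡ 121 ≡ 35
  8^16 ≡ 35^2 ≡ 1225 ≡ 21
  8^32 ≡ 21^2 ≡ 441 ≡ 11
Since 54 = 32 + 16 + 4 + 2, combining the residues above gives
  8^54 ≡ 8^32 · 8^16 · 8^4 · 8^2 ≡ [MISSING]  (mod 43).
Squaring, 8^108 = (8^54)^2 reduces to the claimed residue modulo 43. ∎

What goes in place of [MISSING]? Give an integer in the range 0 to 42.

8^32 · 8^16 · 8^4 · 8^2 ≡ 11 · 21 · 11 · 21 = 53361.
53361 mod 43 = 41, so 8^54 ≡ 41 (mod 43).

41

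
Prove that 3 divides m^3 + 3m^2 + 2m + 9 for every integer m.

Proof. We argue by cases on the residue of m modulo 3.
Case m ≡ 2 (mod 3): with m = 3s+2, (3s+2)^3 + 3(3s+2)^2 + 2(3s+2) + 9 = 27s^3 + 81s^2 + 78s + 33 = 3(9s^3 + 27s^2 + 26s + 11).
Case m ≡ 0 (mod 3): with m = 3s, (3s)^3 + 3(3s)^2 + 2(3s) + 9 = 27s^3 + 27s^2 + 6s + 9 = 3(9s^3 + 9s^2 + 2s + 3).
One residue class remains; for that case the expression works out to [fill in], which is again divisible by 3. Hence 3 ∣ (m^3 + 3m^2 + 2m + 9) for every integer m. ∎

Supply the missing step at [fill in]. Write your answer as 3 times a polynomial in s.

3(9s^3 + 18s^2 + 11s + 5)

Only m ≡ 1 (mod 3) is unaccounted for. Put m = 3s+1:
(3s+1)^3 + 3(3s+1)^2 + 2(3s+1) + 9 expands to 27s^3 + 54s^2 + 33s + 15,
and factoring out 3 leaves 3(9s^3 + 18s^2 + 11s + 5).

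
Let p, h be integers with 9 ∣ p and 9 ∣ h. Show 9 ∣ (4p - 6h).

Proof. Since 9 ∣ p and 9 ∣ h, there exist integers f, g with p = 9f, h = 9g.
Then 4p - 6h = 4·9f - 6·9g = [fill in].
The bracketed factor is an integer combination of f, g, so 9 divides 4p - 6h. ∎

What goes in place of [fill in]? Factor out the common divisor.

Each term has a factor of 9: 4·9f - 6·9g = 9·(4f - 6g).
Since 4f - 6g is an integer, 9 ∣ (4p - 6h).

9(4f - 6g)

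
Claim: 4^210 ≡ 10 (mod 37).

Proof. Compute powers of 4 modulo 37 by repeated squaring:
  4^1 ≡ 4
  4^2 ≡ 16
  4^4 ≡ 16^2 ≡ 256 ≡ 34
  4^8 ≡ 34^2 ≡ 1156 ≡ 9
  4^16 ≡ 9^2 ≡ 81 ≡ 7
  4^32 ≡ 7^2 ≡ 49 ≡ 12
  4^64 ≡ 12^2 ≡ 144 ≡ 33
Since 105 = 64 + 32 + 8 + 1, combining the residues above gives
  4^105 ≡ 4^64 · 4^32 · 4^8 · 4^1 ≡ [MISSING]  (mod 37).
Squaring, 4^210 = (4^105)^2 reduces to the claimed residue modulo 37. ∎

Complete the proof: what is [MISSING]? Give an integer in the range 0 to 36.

Multiply the listed residues: 33 · 12 · 9 · 4 = 396 → 3564 → 14256.
Reducing modulo 37: 14256 = 385·37 + 11, so 4^105 ≡ 11.

11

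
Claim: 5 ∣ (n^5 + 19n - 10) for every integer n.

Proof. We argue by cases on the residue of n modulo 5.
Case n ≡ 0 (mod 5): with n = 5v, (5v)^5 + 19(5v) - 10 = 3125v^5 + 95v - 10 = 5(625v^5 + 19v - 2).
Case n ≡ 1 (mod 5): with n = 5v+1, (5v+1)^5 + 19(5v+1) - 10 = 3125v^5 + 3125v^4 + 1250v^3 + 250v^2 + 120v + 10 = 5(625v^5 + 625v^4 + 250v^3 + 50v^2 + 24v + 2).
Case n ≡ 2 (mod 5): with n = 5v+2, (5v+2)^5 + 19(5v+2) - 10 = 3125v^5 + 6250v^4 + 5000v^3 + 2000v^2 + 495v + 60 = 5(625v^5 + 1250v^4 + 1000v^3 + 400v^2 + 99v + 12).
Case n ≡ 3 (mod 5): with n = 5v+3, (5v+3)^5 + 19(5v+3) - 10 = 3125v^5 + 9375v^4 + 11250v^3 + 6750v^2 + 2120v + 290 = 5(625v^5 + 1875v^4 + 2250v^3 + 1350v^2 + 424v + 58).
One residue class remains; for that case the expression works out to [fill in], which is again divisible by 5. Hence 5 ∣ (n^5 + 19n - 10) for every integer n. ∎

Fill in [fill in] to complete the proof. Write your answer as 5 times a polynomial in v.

The residues treated are {0, 1, 2, 3}, so the missing case is n ≡ 4 (mod 5); write n = 5v+4.
Then (5v+4)^5 + 19(5v+4) - 10 = 3125v^5 + 12500v^4 + 20000v^3 + 16000v^2 + 6495v + 1090 = 5(625v^5 + 2500v^4 + 4000v^3 + 3200v^2 + 1299v + 218).

5(625v^5 + 2500v^4 + 4000v^3 + 3200v^2 + 1299v + 218)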